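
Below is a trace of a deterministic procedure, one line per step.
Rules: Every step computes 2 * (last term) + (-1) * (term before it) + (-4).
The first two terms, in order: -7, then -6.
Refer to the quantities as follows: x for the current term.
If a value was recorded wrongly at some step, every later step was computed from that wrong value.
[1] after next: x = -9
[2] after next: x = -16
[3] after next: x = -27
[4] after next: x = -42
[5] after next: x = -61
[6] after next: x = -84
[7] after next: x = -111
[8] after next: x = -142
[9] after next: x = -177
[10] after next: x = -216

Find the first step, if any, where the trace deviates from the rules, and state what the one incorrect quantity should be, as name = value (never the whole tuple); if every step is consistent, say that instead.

Recomputing the run from the initial state:
step 1: x = -9
step 2: x = -16
step 3: x = -27
step 4: x = -42
step 5: x = -61
step 6: x = -84
step 7: x = -111
step 8: x = -142
step 9: x = -177
step 10: x = -216
This matches the trace at every step.

no error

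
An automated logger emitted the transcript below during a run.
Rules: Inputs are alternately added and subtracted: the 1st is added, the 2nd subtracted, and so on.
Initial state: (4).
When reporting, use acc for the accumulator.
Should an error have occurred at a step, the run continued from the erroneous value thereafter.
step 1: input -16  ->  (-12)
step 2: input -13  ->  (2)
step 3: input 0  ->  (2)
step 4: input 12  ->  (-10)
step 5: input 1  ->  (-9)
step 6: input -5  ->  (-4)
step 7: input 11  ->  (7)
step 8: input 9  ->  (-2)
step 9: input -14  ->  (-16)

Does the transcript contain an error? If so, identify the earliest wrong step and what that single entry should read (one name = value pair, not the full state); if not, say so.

step 2, acc = 1

Step 1: acc = 4 + -16 = -12 — same as recorded.
Step 2: acc = -12 - -13 = 1 — the entry is off here.
That makes step 2 the first incorrect line — acc = 1 is what it should show.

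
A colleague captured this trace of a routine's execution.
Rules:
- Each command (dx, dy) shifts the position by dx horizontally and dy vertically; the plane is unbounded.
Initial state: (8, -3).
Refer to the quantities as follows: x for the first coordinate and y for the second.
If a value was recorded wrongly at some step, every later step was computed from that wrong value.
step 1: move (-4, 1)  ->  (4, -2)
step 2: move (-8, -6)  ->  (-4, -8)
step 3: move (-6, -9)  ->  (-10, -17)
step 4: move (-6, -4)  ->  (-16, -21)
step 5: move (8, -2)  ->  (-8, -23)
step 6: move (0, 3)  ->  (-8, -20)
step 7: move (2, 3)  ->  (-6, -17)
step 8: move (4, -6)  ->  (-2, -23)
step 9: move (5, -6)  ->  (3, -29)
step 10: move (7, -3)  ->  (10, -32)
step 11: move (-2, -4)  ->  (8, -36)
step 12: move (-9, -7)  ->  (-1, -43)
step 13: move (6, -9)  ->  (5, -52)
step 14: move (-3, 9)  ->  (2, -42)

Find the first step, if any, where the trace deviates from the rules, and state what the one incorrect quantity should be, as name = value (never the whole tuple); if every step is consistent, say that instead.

step 14, y = -43

Recomputing the run from the initial state:
step 1: x = 4, y = -2
step 2: x = -4, y = -8
step 3: x = -10, y = -17
step 4: x = -16, y = -21
step 5: x = -8, y = -23
step 6: x = -8, y = -20
step 7: x = -6, y = -17
step 8: x = -2, y = -23
step 9: x = 3, y = -29
step 10: x = 10, y = -32
step 11: x = 8, y = -36
step 12: x = -1, y = -43
step 13: x = 5, y = -52
step 14: x = 2, y = -43
The first disagreement with the trace is at step 14, where the value should be y = -43.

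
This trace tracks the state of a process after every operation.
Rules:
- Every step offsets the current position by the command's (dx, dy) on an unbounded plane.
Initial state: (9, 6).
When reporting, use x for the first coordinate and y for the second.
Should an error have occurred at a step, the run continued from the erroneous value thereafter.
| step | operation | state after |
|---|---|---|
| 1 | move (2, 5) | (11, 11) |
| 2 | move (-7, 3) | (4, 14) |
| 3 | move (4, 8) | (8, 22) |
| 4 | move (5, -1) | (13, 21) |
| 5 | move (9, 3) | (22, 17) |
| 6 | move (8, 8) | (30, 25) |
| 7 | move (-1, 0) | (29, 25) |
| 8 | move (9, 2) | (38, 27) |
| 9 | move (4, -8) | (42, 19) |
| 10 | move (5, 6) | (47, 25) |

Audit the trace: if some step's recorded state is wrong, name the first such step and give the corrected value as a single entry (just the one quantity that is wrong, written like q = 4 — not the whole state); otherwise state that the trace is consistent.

step 5, y = 24

1. x = 9 + (2) = 11, y = 6 + (5) = 11 (checks out)
2. x = 11 + (-7) = 4, y = 11 + (3) = 14 (checks out)
3. x = 4 + (4) = 8, y = 14 + (8) = 22 (confirmed correct)
4. x = 8 + (5) = 13, y = 22 + (-1) = 21 (checks out)
5. x = 13 + (9) = 22, y = 21 + (3) = 24 (a discrepancy with the trace)
First deviation found at step 5; the corrected entry is y = 24.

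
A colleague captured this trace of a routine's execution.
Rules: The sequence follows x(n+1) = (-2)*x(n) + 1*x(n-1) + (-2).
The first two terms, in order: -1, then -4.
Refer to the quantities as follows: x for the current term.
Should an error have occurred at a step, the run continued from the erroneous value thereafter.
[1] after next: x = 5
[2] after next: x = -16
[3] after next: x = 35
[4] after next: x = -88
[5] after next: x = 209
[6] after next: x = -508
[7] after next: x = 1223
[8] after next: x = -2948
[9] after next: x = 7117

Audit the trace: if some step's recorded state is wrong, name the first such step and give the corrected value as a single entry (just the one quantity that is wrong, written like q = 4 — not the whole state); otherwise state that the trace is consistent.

step 8, x = -2956

step 1: x = -2*(-4) + (1)*(-1) + (-2) = 5 -> same as recorded
step 2: x = -2*(5) + (1)*(-4) + (-2) = -16 -> verified
step 3: x = -2*(-16) + (1)*(5) + (-2) = 35 -> checks out
step 4: x = -2*(35) + (1)*(-16) + (-2) = -88 -> verified
step 5: x = -2*(-88) + (1)*(35) + (-2) = 209 -> consistent with the trace
step 6: x = -2*(209) + (1)*(-88) + (-2) = -508 -> same as recorded
step 7: x = -2*(-508) + (1)*(209) + (-2) = 1223 -> agrees with the trace
step 8: x = -2*(1223) + (1)*(-508) + (-2) = -2956 -> the entry is off here
That makes step 8 the first incorrect line — x = -2956 is what it should show.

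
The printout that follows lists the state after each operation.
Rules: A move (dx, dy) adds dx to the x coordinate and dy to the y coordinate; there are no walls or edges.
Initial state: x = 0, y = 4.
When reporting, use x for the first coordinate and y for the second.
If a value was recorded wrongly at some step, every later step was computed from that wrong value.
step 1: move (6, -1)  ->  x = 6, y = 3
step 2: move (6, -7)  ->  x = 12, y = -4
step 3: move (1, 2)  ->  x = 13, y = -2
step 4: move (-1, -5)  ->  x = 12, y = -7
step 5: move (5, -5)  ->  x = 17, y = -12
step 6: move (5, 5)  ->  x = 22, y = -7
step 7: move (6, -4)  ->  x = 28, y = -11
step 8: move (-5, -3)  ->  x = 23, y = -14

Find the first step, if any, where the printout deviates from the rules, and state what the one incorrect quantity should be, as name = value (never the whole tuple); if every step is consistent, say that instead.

Recomputing the run from the initial state:
step 1: x = 6, y = 3
step 2: x = 12, y = -4
step 3: x = 13, y = -2
step 4: x = 12, y = -7
step 5: x = 17, y = -12
step 6: x = 22, y = -7
step 7: x = 28, y = -11
step 8: x = 23, y = -14
This matches the printout at every step.

no error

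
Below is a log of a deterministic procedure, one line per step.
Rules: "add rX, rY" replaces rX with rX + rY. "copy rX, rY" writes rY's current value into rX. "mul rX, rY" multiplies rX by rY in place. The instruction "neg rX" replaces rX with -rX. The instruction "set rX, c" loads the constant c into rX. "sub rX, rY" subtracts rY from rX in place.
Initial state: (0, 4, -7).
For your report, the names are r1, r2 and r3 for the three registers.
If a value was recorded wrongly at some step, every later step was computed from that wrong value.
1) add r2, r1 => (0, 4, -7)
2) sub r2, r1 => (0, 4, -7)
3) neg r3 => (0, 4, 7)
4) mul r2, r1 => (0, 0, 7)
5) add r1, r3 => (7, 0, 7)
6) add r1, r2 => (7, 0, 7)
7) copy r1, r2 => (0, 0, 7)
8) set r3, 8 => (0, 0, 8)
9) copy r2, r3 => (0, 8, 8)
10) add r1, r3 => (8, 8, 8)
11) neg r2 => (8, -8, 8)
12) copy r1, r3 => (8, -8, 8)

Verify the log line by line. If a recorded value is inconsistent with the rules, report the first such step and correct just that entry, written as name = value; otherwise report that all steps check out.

no error

1. r2 = 4 + 0 = 4 (matches)
2. r2 = 4 - 0 = 4 (agrees with the log)
3. r3 = -(-7) = 7 (matches)
4. r2 = 4 * 0 = 0 (same as recorded)
5. r1 = 0 + 7 = 7 (no discrepancy)
6. r1 = 7 + 0 = 7 (no discrepancy)
7. r1 = 0 (same as recorded)
8. r3 = 8 (confirmed correct)
9. r2 = 8 (agrees with the log)
10. r1 = 0 + 8 = 8 (confirmed correct)
11. r2 = -(8) = -8 (same as recorded)
12. r1 = 8 (agrees with the log)
All steps check out; nothing to correct.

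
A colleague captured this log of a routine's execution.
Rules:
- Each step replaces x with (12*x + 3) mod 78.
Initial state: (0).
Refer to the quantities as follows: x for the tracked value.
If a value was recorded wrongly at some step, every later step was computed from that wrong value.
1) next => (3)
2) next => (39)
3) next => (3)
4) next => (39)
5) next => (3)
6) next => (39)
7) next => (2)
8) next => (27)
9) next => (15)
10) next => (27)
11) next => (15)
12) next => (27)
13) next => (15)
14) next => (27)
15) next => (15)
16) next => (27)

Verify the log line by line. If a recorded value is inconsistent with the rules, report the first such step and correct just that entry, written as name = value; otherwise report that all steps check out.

step 7, x = 3

Recomputing the run from the initial state:
step 1: x = 3
step 2: x = 39
step 3: x = 3
step 4: x = 39
step 5: x = 3
step 6: x = 39
step 7: x = 3
step 8: x = 39
step 9: x = 3
step 10: x = 39
step 11: x = 3
step 12: x = 39
step 13: x = 3
step 14: x = 39
step 15: x = 3
step 16: x = 39
The first disagreement with the log is at step 7, where the value should be x = 3.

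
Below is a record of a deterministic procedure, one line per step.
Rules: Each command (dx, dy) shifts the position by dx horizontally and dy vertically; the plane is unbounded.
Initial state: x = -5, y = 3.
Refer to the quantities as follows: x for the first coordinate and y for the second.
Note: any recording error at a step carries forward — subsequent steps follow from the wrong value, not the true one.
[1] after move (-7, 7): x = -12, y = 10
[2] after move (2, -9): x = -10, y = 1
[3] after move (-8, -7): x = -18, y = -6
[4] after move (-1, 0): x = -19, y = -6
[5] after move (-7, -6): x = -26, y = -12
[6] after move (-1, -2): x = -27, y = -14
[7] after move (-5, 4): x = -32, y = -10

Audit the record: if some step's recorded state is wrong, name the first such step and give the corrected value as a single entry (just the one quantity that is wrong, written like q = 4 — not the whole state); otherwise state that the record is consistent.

no error

Recomputing the run from the initial state:
step 1: x = -12, y = 10
step 2: x = -10, y = 1
step 3: x = -18, y = -6
step 4: x = -19, y = -6
step 5: x = -26, y = -12
step 6: x = -27, y = -14
step 7: x = -32, y = -10
This matches the record at every step.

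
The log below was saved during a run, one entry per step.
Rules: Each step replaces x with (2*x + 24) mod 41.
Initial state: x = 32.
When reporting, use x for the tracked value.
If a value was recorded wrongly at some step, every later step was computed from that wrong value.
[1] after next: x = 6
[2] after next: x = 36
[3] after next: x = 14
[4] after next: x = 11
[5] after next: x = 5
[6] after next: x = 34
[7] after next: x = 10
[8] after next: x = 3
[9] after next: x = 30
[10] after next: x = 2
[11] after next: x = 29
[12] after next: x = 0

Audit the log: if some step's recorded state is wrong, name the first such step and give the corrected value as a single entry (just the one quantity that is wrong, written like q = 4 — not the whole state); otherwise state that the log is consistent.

step 11, x = 28

Step 1: x = (2*32 + 24) mod 41 = 6 — agrees with the log.
Step 2: x = (2*6 + 24) mod 41 = 36 — consistent with the log.
Step 3: x = (2*36 + 24) mod 41 = 14 — consistent with the log.
Step 4: x = (2*14 + 24) mod 41 = 11 — in agreement.
Step 5: x = (2*11 + 24) mod 41 = 5 — same as recorded.
Step 6: x = (2*5 + 24) mod 41 = 34 — matches.
Step 7: x = (2*34 + 24) mod 41 = 10 — verified.
Step 8: x = (2*10 + 24) mod 41 = 3 — no discrepancy.
Step 9: x = (2*3 + 24) mod 41 = 30 — exactly as logged.
Step 10: x = (2*30 + 24) mod 41 = 2 — checks out.
Step 11: x = (2*2 + 24) mod 41 = 28 — the log disagrees here.
That makes step 11 the first incorrect line — x = 28 is what it should show.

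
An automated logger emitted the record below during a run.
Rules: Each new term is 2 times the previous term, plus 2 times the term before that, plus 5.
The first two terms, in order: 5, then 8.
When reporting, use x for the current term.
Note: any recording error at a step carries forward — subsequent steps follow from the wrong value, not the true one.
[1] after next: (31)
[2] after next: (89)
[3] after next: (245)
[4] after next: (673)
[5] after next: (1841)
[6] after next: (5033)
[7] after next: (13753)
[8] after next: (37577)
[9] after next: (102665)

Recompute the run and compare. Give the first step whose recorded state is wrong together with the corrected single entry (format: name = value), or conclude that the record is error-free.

Step 1: x = 2*(8) + (2)*(5) + (5) = 31 — matches.
Step 2: x = 2*(31) + (2)*(8) + (5) = 83 — first mismatch against the record.
The audit stops at step 2: the recorded entry is wrong and should be x = 83.

step 2, x = 83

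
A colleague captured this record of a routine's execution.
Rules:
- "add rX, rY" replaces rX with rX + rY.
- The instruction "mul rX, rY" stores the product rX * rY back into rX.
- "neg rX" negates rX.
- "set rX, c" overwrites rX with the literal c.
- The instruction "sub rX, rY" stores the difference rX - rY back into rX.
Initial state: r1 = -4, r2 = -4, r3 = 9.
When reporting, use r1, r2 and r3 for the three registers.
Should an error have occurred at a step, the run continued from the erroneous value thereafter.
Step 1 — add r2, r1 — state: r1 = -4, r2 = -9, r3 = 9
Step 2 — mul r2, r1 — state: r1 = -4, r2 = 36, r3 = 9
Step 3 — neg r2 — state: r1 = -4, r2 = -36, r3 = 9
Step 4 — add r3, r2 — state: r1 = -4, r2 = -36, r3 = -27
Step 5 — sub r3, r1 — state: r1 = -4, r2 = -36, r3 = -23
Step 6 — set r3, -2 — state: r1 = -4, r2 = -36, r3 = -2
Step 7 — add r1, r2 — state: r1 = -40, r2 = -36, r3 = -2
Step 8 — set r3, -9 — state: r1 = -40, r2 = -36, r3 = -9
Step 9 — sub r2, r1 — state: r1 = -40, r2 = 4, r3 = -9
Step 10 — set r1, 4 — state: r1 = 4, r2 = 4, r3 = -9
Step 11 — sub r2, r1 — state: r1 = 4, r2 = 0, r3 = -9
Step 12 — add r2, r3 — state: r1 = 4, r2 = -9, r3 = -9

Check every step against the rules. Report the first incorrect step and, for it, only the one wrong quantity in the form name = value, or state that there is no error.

step 1, r2 = -8

Step 1: r2 = -4 + -4 = -8 — the recorded entry deviates here.
Step 1 is the first one off; corrected, r2 = -8.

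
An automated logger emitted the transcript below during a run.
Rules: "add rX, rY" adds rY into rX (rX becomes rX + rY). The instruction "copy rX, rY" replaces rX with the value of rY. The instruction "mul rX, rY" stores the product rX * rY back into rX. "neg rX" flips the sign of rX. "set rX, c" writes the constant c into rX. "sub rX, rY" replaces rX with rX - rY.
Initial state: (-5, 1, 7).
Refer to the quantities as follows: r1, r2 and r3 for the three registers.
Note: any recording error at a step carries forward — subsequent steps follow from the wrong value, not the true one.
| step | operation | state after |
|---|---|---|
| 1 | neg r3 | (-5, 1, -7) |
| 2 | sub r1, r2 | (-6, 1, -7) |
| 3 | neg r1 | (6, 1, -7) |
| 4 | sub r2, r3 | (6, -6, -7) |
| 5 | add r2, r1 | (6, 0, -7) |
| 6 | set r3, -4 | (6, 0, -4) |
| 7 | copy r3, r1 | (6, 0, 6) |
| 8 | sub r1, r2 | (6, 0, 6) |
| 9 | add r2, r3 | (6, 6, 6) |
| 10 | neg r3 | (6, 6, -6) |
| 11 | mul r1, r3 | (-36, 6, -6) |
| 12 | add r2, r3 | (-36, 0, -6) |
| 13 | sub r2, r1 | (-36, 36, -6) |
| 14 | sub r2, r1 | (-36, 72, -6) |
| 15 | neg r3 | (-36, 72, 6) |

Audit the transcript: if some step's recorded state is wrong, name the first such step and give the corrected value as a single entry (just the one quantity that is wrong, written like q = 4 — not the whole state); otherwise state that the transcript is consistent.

step 4, r2 = 8

Step 1: r3 = -(7) = -7 — consistent with the transcript.
Step 2: r1 = -5 - 1 = -6 — same as recorded.
Step 3: r1 = -(-6) = 6 — exactly as logged.
Step 4: r2 = 1 - -7 = 8 — the transcript has a different value.
So the first discrepancy is step 4, where the right value is r2 = 8.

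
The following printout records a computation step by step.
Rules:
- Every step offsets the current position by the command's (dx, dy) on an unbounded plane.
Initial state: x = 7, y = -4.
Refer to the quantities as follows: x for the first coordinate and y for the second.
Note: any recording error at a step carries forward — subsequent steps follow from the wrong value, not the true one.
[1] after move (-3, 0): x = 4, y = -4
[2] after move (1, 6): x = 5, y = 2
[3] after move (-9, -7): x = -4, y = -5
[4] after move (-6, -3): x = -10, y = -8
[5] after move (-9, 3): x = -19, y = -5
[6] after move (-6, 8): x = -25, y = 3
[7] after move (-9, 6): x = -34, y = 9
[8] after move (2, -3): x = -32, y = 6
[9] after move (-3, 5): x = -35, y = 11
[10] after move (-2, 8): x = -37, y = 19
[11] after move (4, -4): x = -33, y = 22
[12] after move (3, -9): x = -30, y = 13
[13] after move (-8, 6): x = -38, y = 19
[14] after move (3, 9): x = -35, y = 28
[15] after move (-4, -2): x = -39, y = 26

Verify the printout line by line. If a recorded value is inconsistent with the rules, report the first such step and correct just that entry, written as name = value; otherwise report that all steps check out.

step 1: x = 7 + (-3) = 4, y = -4 + (0) = -4 -> exactly as logged
step 2: x = 4 + (1) = 5, y = -4 + (6) = 2 -> exactly as logged
step 3: x = 5 + (-9) = -4, y = 2 + (-7) = -5 -> consistent with the printout
step 4: x = -4 + (-6) = -10, y = -5 + (-3) = -8 -> consistent with the printout
step 5: x = -10 + (-9) = -19, y = -8 + (3) = -5 -> no discrepancy
step 6: x = -19 + (-6) = -25, y = -5 + (8) = 3 -> no discrepancy
step 7: x = -25 + (-9) = -34, y = 3 + (6) = 9 -> matches
step 8: x = -34 + (2) = -32, y = 9 + (-3) = 6 -> in agreement
step 9: x = -32 + (-3) = -35, y = 6 + (5) = 11 -> agrees with the printout
step 10: x = -35 + (-2) = -37, y = 11 + (8) = 19 -> checks out
step 11: x = -37 + (4) = -33, y = 19 + (-4) = 15 -> the recorded entry deviates here
That makes step 11 the first incorrect line — y = 15 is what it should show.

step 11, y = 15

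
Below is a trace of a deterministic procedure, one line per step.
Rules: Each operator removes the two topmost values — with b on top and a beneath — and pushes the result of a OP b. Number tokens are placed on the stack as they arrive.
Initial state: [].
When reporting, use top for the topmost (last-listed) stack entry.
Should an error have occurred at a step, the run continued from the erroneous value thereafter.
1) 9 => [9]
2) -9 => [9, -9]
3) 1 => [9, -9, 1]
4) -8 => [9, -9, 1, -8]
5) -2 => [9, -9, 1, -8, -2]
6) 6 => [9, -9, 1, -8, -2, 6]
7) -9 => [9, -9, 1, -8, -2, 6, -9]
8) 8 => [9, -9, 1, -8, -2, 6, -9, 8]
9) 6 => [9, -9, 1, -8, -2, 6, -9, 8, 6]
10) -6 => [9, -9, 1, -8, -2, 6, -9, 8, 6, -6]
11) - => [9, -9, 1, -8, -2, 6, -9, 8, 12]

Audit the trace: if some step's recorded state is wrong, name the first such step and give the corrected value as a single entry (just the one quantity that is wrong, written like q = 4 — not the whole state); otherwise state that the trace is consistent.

Recomputing the run from the initial state:
step 1: [9]
step 2: [9, -9]
step 3: [9, -9, 1]
step 4: [9, -9, 1, -8]
step 5: [9, -9, 1, -8, -2]
step 6: [9, -9, 1, -8, -2, 6]
step 7: [9, -9, 1, -8, -2, 6, -9]
step 8: [9, -9, 1, -8, -2, 6, -9, 8]
step 9: [9, -9, 1, -8, -2, 6, -9, 8, 6]
step 10: [9, -9, 1, -8, -2, 6, -9, 8, 6, -6]
step 11: [9, -9, 1, -8, -2, 6, -9, 8, 12]
This matches the trace at every step.

no error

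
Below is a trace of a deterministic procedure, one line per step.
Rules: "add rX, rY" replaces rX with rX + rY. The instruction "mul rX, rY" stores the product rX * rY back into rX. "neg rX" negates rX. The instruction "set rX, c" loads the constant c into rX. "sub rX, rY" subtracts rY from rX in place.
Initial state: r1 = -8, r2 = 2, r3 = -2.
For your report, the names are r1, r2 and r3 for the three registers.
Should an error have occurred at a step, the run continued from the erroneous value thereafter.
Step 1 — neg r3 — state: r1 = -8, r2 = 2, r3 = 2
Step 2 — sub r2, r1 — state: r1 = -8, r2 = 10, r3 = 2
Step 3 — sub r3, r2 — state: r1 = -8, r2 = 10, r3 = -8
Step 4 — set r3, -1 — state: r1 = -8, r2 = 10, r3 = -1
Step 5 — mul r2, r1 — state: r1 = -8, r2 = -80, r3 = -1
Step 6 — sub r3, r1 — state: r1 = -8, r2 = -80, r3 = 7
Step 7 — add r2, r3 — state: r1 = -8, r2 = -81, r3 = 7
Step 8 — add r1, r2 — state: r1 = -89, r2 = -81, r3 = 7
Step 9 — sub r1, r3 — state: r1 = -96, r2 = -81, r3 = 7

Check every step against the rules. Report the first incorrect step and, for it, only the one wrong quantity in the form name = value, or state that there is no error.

step 7, r2 = -73

Step 1: r3 = -(-2) = 2 — no discrepancy.
Step 2: r2 = 2 - -8 = 10 — matches.
Step 3: r3 = 2 - 10 = -8 — agrees with the trace.
Step 4: r3 = -1 — confirmed correct.
Step 5: r2 = 10 * -8 = -80 — exactly as logged.
Step 6: r3 = -1 - -8 = 7 — confirmed correct.
Step 7: r2 = -80 + 7 = -73 — this is not what the trace shows.
That makes step 7 the first incorrect line — r2 = -73 is what it should show.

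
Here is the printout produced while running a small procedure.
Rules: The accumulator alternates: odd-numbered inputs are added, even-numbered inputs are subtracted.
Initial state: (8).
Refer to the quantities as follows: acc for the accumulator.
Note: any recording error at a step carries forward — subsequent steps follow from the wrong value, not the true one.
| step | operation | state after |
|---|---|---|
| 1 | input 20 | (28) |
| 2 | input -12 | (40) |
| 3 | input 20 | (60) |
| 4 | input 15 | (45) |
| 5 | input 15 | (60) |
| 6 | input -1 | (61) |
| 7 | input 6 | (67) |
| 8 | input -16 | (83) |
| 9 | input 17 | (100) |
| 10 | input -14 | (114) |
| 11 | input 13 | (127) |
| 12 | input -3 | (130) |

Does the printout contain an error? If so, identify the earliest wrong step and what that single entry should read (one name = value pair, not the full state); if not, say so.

Recomputing the run from the initial state:
step 1: acc = 28
step 2: acc = 40
step 3: acc = 60
step 4: acc = 45
step 5: acc = 60
step 6: acc = 61
step 7: acc = 67
step 8: acc = 83
step 9: acc = 100
step 10: acc = 114
step 11: acc = 127
step 12: acc = 130
This matches the printout at every step.

no error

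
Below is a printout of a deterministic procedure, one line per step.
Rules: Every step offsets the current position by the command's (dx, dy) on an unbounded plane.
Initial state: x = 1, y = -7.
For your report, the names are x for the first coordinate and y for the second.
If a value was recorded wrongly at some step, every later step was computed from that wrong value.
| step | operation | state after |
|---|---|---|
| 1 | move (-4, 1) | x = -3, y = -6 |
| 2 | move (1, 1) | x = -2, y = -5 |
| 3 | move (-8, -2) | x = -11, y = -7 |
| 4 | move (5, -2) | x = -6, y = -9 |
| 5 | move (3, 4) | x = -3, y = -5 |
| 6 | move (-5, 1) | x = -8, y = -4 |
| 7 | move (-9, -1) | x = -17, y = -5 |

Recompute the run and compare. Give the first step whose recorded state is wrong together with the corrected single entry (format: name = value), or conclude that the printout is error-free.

Step 1: x = 1 + (-4) = -3, y = -7 + (1) = -6 — checks out.
Step 2: x = -3 + (1) = -2, y = -6 + (1) = -5 — no discrepancy.
Step 3: x = -2 + (-8) = -10, y = -5 + (-2) = -7 — first mismatch against the printout.
The audit stops at step 3: the recorded entry is wrong and should be x = -10.

step 3, x = -10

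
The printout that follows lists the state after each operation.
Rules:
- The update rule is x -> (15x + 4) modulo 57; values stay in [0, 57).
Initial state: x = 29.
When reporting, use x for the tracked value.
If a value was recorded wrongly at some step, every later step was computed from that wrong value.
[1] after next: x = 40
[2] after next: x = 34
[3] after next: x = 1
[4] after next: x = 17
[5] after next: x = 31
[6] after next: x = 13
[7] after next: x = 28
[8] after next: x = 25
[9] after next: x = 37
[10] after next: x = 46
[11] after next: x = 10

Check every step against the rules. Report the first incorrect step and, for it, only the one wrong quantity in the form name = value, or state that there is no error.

step 4, x = 19

Recomputing the run from the initial state:
step 1: x = 40
step 2: x = 34
step 3: x = 1
step 4: x = 19
step 5: x = 4
step 6: x = 7
step 7: x = 52
step 8: x = 43
step 9: x = 22
step 10: x = 49
step 11: x = 55
The first disagreement with the printout is at step 4, where the value should be x = 19.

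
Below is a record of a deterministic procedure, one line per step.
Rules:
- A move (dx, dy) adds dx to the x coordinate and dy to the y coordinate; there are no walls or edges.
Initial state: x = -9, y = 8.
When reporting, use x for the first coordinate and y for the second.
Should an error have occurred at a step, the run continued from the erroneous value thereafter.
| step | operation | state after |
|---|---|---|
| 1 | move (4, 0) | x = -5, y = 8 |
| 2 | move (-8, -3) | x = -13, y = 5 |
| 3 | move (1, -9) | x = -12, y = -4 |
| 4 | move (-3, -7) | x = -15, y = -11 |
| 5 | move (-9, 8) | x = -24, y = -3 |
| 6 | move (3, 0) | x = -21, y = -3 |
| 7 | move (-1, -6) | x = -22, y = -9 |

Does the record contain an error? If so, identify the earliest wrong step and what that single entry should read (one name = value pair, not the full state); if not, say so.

no error

Recomputing the run from the initial state:
step 1: x = -5, y = 8
step 2: x = -13, y = 5
step 3: x = -12, y = -4
step 4: x = -15, y = -11
step 5: x = -24, y = -3
step 6: x = -21, y = -3
step 7: x = -22, y = -9
This matches the record at every step.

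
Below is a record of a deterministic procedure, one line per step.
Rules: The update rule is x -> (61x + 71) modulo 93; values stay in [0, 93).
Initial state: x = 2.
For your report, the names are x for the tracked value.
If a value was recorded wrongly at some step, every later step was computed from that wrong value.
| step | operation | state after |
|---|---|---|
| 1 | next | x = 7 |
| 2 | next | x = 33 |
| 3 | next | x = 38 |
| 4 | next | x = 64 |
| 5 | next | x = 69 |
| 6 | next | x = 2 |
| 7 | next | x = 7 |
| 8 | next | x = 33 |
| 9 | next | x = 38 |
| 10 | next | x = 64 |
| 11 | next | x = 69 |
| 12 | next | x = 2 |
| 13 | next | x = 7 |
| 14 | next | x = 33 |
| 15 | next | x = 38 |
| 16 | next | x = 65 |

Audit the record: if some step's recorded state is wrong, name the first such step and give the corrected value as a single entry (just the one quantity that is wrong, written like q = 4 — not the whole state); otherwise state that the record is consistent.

Step 1: x = (61*2 + 71) mod 93 = 7 — consistent with the record.
Step 2: x = (61*7 + 71) mod 93 = 33 — matches.
Step 3: x = (61*33 + 71) mod 93 = 38 — consistent with the record.
Step 4: x = (61*38 + 71) mod 93 = 64 — no discrepancy.
Step 5: x = (61*64 + 71) mod 93 = 69 — same as recorded.
Step 6: x = (61*69 + 71) mod 93 = 2 — no discrepancy.
Step 7: x = (61*2 + 71) mod 93 = 7 — confirmed correct.
Step 8: x = (61*7 + 71) mod 93 = 33 — in agreement.
Step 9: x = (61*33 + 71) mod 93 = 38 — in agreement.
Step 10: x = (61*38 + 71) mod 93 = 64 — no discrepancy.
Step 11: x = (61*64 + 71) mod 93 = 69 — confirmed correct.
Step 12: x = (61*69 + 71) mod 93 = 2 — verified.
Step 13: x = (61*2 + 71) mod 93 = 7 — no discrepancy.
Step 14: x = (61*7 + 71) mod 93 = 33 — confirmed correct.
Step 15: x = (61*33 + 71) mod 93 = 38 — same as recorded.
Step 16: x = (61*38 + 71) mod 93 = 64 — first mismatch against the record.
So the first discrepancy is step 16, where the right value is x = 64.

step 16, x = 64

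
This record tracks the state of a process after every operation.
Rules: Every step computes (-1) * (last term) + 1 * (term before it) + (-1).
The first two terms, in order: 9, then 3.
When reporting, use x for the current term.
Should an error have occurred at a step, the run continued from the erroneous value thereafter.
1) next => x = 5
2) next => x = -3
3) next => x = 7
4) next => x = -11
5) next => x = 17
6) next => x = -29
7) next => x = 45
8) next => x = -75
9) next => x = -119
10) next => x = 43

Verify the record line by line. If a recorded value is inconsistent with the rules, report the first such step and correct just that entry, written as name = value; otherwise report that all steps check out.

step 9, x = 119

Step 1: x = -1*(3) + (1)*(9) + (-1) = 5 — in agreement.
Step 2: x = -1*(5) + (1)*(3) + (-1) = -3 — verified.
Step 3: x = -1*(-3) + (1)*(5) + (-1) = 7 — checks out.
Step 4: x = -1*(7) + (1)*(-3) + (-1) = -11 — matches.
Step 5: x = -1*(-11) + (1)*(7) + (-1) = 17 — agrees with the record.
Step 6: x = -1*(17) + (1)*(-11) + (-1) = -29 — verified.
Step 7: x = -1*(-29) + (1)*(17) + (-1) = 45 — same as recorded.
Step 8: x = -1*(45) + (1)*(-29) + (-1) = -75 — same as recorded.
Step 9: x = -1*(-75) + (1)*(45) + (-1) = 119 — the entry is off here.
Step 9 is the first one off; corrected, x = 119.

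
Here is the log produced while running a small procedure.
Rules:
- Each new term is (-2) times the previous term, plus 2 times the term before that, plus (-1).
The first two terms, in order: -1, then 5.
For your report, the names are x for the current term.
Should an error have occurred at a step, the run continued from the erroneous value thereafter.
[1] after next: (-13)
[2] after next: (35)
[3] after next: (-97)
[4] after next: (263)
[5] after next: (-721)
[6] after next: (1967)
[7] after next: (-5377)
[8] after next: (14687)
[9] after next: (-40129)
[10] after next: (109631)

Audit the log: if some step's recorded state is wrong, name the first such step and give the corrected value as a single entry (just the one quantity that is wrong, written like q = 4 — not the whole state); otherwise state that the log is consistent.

Step 1: x = -2*(5) + (2)*(-1) + (-1) = -13 — in agreement.
Step 2: x = -2*(-13) + (2)*(5) + (-1) = 35 — consistent with the log.
Step 3: x = -2*(35) + (2)*(-13) + (-1) = -97 — same as recorded.
Step 4: x = -2*(-97) + (2)*(35) + (-1) = 263 — exactly as logged.
Step 5: x = -2*(263) + (2)*(-97) + (-1) = -721 — consistent with the log.
Step 6: x = -2*(-721) + (2)*(263) + (-1) = 1967 — exactly as logged.
Step 7: x = -2*(1967) + (2)*(-721) + (-1) = -5377 — in agreement.
Step 8: x = -2*(-5377) + (2)*(1967) + (-1) = 14687 — in agreement.
Step 9: x = -2*(14687) + (2)*(-5377) + (-1) = -40129 — matches.
Step 10: x = -2*(-40129) + (2)*(14687) + (-1) = 109631 — matches.
Every step is consistent.

no error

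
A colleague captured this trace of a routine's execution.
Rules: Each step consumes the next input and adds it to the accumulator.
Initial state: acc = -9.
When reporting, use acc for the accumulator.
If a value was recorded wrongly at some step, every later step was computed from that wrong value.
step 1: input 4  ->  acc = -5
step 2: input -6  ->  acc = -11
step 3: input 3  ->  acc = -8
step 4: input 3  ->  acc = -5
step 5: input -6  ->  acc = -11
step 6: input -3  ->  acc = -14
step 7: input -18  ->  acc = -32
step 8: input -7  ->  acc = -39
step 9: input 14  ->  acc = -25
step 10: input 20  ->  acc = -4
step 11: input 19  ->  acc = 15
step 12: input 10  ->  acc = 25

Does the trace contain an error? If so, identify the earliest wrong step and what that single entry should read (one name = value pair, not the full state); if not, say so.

Step 1: acc = -9 + 4 = -5 — confirmed correct.
Step 2: acc = -5 + -6 = -11 — confirmed correct.
Step 3: acc = -11 + 3 = -8 — same as recorded.
Step 4: acc = -8 + 3 = -5 — confirmed correct.
Step 5: acc = -5 + -6 = -11 — checks out.
Step 6: acc = -11 + -3 = -14 — in agreement.
Step 7: acc = -14 + -18 = -32 — in agreement.
Step 8: acc = -32 + -7 = -39 — exactly as logged.
Step 9: acc = -39 + 14 = -25 — matches.
Step 10: acc = -25 + 20 = -5 — not what was recorded.
Conclusion: step 10 carries the first error; the entry should be acc = -5.

step 10, acc = -5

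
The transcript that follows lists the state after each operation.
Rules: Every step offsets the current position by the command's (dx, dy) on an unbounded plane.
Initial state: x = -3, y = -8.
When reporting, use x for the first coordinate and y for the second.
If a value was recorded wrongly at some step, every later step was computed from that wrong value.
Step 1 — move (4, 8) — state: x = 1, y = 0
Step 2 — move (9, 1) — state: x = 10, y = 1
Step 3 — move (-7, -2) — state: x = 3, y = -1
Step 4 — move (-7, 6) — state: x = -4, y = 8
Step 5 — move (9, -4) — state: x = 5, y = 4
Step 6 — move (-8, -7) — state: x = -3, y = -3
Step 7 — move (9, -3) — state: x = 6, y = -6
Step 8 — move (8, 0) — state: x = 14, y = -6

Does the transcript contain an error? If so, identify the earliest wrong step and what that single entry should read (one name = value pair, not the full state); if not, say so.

Recomputing the run from the initial state:
step 1: x = 1, y = 0
step 2: x = 10, y = 1
step 3: x = 3, y = -1
step 4: x = -4, y = 5
step 5: x = 5, y = 1
step 6: x = -3, y = -6
step 7: x = 6, y = -9
step 8: x = 14, y = -9
The first disagreement with the transcript is at step 4, where the value should be y = 5.

step 4, y = 5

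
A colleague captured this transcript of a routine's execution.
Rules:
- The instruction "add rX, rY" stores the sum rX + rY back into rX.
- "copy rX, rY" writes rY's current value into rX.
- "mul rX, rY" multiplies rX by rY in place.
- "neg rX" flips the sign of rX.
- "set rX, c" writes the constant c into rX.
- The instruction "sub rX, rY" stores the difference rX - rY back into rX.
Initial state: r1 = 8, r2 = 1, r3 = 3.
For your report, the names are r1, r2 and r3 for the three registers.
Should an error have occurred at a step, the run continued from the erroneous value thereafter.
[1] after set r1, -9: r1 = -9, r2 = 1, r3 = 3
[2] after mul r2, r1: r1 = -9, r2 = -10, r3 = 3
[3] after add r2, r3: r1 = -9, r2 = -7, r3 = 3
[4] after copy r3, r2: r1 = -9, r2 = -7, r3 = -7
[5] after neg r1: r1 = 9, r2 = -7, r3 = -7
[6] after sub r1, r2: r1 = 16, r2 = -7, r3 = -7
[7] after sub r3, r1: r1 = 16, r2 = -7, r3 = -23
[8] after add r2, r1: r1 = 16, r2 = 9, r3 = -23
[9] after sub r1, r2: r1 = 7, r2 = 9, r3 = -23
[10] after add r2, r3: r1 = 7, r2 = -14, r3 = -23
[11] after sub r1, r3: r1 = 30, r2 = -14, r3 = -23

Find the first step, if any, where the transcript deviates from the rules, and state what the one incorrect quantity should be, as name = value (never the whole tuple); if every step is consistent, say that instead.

Recomputing the run from the initial state:
step 1: r1 = -9, r2 = 1, r3 = 3
step 2: r1 = -9, r2 = -9, r3 = 3
step 3: r1 = -9, r2 = -6, r3 = 3
step 4: r1 = -9, r2 = -6, r3 = -6
step 5: r1 = 9, r2 = -6, r3 = -6
step 6: r1 = 15, r2 = -6, r3 = -6
step 7: r1 = 15, r2 = -6, r3 = -21
step 8: r1 = 15, r2 = 9, r3 = -21
step 9: r1 = 6, r2 = 9, r3 = -21
step 10: r1 = 6, r2 = -12, r3 = -21
step 11: r1 = 27, r2 = -12, r3 = -21
The first disagreement with the transcript is at step 2, where the value should be r2 = -9.

step 2, r2 = -9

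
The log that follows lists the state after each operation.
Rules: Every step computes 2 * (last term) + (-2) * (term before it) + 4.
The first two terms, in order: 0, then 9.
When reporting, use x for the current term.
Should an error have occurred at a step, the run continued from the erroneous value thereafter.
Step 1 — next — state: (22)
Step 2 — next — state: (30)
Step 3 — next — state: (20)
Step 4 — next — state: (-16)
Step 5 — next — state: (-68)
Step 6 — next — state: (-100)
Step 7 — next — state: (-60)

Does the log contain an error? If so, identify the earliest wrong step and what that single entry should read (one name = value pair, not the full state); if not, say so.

step 1: x = 2*(9) + (-2)*(0) + (4) = 22 -> checks out
step 2: x = 2*(22) + (-2)*(9) + (4) = 30 -> no discrepancy
step 3: x = 2*(30) + (-2)*(22) + (4) = 20 -> confirmed correct
step 4: x = 2*(20) + (-2)*(30) + (4) = -16 -> consistent with the log
step 5: x = 2*(-16) + (-2)*(20) + (4) = -68 -> verified
step 6: x = 2*(-68) + (-2)*(-16) + (4) = -100 -> matches
step 7: x = 2*(-100) + (-2)*(-68) + (4) = -60 -> in agreement
Nothing is out of place; the run is error-free.

no error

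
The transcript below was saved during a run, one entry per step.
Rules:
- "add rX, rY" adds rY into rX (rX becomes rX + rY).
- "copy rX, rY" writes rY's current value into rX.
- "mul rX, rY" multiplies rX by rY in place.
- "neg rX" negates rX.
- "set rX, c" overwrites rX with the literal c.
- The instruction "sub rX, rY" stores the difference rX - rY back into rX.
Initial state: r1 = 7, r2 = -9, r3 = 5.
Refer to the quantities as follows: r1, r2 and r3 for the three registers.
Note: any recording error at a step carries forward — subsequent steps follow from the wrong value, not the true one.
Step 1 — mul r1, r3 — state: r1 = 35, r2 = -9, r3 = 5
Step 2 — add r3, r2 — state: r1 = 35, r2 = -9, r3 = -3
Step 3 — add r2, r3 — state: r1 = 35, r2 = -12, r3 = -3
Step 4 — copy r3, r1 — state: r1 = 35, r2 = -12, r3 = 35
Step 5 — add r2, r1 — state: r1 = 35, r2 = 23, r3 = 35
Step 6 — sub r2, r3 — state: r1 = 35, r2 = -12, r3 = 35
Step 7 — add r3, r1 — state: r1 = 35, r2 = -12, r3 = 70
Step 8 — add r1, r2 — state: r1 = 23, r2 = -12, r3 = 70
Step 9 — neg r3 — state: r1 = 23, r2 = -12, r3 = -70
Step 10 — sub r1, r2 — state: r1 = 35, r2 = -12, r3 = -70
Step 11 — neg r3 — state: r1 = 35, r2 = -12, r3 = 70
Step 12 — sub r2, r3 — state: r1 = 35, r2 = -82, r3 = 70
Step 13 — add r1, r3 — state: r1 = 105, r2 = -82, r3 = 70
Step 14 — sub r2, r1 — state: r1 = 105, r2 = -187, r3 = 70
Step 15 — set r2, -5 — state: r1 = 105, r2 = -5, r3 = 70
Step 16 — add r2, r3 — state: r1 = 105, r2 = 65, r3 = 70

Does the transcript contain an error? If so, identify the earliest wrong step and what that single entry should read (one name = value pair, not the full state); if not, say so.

Recomputing the run from the initial state:
step 1: r1 = 35, r2 = -9, r3 = 5
step 2: r1 = 35, r2 = -9, r3 = -4
step 3: r1 = 35, r2 = -13, r3 = -4
step 4: r1 = 35, r2 = -13, r3 = 35
step 5: r1 = 35, r2 = 22, r3 = 35
step 6: r1 = 35, r2 = -13, r3 = 35
step 7: r1 = 35, r2 = -13, r3 = 70
step 8: r1 = 22, r2 = -13, r3 = 70
step 9: r1 = 22, r2 = -13, r3 = -70
step 10: r1 = 35, r2 = -13, r3 = -70
step 11: r1 = 35, r2 = -13, r3 = 70
step 12: r1 = 35, r2 = -83, r3 = 70
step 13: r1 = 105, r2 = -83, r3 = 70
step 14: r1 = 105, r2 = -188, r3 = 70
step 15: r1 = 105, r2 = -5, r3 = 70
step 16: r1 = 105, r2 = 65, r3 = 70
The first disagreement with the transcript is at step 2, where the value should be r3 = -4.

step 2, r3 = -4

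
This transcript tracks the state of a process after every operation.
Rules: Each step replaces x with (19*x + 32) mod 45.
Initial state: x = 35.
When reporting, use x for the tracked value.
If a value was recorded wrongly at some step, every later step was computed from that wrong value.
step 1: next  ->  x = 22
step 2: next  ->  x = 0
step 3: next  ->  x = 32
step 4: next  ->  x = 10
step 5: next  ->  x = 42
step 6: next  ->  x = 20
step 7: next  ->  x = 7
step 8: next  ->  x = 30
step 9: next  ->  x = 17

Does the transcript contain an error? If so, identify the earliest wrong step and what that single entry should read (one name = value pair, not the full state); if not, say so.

1. x = (19*35 + 32) mod 45 = 22 (no discrepancy)
2. x = (19*22 + 32) mod 45 = 0 (same as recorded)
3. x = (19*0 + 32) mod 45 = 32 (consistent with the transcript)
4. x = (19*32 + 32) mod 45 = 10 (no discrepancy)
5. x = (19*10 + 32) mod 45 = 42 (consistent with the transcript)
6. x = (19*42 + 32) mod 45 = 20 (no discrepancy)
7. x = (19*20 + 32) mod 45 = 7 (checks out)
8. x = (19*7 + 32) mod 45 = 30 (checks out)
9. x = (19*30 + 32) mod 45 = 17 (checks out)
Every step is consistent.

no error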